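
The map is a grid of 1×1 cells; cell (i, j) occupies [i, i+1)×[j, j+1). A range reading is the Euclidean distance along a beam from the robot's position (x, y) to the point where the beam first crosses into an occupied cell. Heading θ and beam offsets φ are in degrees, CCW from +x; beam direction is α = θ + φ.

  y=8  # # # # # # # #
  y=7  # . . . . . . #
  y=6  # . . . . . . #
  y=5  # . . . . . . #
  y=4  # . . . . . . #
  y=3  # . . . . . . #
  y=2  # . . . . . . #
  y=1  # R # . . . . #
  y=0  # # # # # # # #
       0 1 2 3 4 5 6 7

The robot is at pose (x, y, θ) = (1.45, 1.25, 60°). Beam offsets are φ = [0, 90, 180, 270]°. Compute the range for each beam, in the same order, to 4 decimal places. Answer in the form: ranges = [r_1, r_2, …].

ranges = [7.7942, 0.5196, 0.2887, 0.5000]

beam 1: φ=0°, α=60°
  cosα=0.5000 sinα=0.8660 | (1,1) | tMaxX 1.1000 tMaxY 0.8660 | tΔX 2.0000 tΔY 1.1547
    t=0.8660 [y] (1,2)
    t=1.1000 [x] (2,2)
    t=2.0207 [y] (2,3)
    t=3.1000 [x] (3,3)
    t=3.1754 [y] (3,4)
    t=4.3301 [y] (3,5)
    t=5.1000 [x] (4,5)
    t=5.4848 [y] (4,6)
    t=6.6395 [y] (4,7)
    t=7.1000 [x] (5,7)
    t=7.7942 [y] (5,8) — stop
  → r_1 = 7.7942
beam 2: φ=90°, α=150°
  cosα=-0.8660 sinα=0.5000 | (1,1) | tMaxX 0.5196 tMaxY 1.5000 | tΔX 1.1547 tΔY 2.0000
    t=0.5196 [x] (0,1) — stop
  → r_2 = 0.5196
beam 3: φ=180°, α=240°
  cosα=-0.5000 sinα=-0.8660 | (1,1) | tMaxX 0.9000 tMaxY 0.2887 | tΔX 2.0000 tΔY 1.1547
    t=0.2887 [y] (1,0) — stop
  → r_3 = 0.2887
beam 4: φ=270°, α=330°
  cosα=0.8660 sinα=-0.5000 | (1,1) | tMaxX 0.6351 tMaxY 0.5000 | tΔX 1.1547 tΔY 2.0000
    t=0.5000 [y] (1,0) — stop
  → r_4 = 0.5000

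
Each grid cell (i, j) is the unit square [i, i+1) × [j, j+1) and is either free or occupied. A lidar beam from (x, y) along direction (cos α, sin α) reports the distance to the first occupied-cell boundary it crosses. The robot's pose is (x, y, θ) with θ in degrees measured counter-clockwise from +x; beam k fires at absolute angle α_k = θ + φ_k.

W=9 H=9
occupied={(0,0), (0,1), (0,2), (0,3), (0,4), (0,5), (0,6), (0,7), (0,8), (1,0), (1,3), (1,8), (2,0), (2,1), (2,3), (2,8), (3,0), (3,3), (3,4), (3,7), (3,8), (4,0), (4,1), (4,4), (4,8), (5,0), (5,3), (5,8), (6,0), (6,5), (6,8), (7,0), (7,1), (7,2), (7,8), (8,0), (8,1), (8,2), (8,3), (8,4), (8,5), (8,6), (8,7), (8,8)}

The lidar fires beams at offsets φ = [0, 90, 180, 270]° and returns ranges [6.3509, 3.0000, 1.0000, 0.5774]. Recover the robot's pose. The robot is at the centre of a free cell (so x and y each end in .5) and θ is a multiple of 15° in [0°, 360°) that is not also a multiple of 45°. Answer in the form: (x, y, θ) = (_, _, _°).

(x, y, θ) = (6.5, 7.5, 210°)

Candidates: 37 free-cell centres × 16 headings = 592 poses. Raycast each; keep the one whose scan matches to 4 dp.
  (7.5, 7.5, 300°): beam 1 = 1.0000 ≠ 6.3509 ✗
  (7.5, 6.5, 255°): beam 1 = 5.6940 ≠ 6.3509 ✗
  (1.5, 4.5, 75°): beam 1 = 3.6235 ≠ 6.3509 ✗
  …
  (6.5, 7.5, 210°): r_1=6.3509, r_2=3.0000, r_3=1.0000, r_4=0.5774 — all match ✓
No second candidate reproduces the full scan.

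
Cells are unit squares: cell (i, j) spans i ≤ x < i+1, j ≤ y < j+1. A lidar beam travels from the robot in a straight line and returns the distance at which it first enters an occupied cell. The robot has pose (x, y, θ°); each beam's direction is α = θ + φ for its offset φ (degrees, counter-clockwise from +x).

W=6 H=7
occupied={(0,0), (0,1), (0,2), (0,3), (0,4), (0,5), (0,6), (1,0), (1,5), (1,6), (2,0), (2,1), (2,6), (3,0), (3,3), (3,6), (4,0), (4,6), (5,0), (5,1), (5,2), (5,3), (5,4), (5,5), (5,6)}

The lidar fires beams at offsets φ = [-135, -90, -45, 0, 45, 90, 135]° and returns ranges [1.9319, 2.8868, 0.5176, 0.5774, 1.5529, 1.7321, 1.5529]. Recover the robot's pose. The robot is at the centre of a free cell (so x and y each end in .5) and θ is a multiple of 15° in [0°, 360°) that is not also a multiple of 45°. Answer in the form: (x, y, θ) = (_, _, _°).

Enumerate (i+0.5, j+0.5, θ) over the 17 free cells and 16 admissible headings. For each, cast all 7 beams and compare to the given ranges.
  (2.5, 2.5, 30°): beam 1 = 0.5176 ≠ 1.9319 ✗
  (2.5, 5.5, 75°): beam 1 = 1.7321 ≠ 1.9319 ✗
  (1.5, 2.5, 30°): beam 1 = 1.5529 ≠ 1.9319 ✗
  (2.5, 4.5, 210°): beam 1 = 1.5529 ≠ 1.9319 ✗
  (4.5, 2.5, 120°): beam 1 = 0.5176 ≠ 1.9319 ✗
  …
  (3.5, 4.5, 300°): r_1=1.9319, r_2=2.8868, r_3=0.5176, r_4=0.5774, r_5=1.5529, r_6=1.7321, r_7=1.5529 — all match ✓
Unique over the lattice → pose = (3.5, 4.5, 300°).

(x, y, θ) = (3.5, 4.5, 300°)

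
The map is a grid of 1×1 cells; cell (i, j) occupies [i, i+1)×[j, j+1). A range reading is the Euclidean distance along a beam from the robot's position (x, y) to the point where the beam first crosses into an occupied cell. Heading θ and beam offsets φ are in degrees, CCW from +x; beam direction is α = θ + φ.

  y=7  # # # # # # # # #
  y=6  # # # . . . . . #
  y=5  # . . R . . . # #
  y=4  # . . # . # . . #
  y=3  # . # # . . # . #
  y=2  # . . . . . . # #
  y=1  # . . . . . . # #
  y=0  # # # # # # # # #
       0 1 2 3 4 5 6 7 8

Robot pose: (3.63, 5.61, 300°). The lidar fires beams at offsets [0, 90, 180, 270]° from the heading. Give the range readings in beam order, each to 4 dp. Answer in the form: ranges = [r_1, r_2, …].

ranges = [0.7044, 2.7800, 1.2600, 3.0369]

beam 1: φ=0°, α=300°
  direction (0.5000, -0.8660); cell (3,5); t to first gridline: x 0.7400, y 0.7044 (then +2.0000 / +1.1547)
    (3,4) via y @ 0.7044  # hit
  → r_1 = 0.7044
beam 2: φ=90°, α=30°
  direction (0.8660, 0.5000); cell (3,5); t to first gridline: x 0.4272, y 0.7800 (then +1.1547 / +2.0000)
    (4,5) via x @ 0.4272
    (4,6) via y @ 0.7800
    (5,6) via x @ 1.5819
    (6,6) via x @ 2.7366
    (6,7) via y @ 2.7800  # hit
  → r_2 = 2.7800
beam 3: φ=180°, α=120°
  direction (-0.5000, 0.8660); cell (3,5); t to first gridline: x 1.2600, y 0.4503 (then +2.0000 / +1.1547)
    (3,6) via y @ 0.4503
    (2,6) via x @ 1.2600  # hit
  → r_3 = 1.2600
beam 4: φ=270°, α=210°
  direction (-0.8660, -0.5000); cell (3,5); t to first gridline: x 0.7275, y 1.2200 (then +1.1547 / +2.0000)
    (2,5) via x @ 0.7275
    (2,4) via y @ 1.2200
    (1,4) via x @ 1.8822
    (0,4) via x @ 3.0369  # hit
  → r_4 = 3.0369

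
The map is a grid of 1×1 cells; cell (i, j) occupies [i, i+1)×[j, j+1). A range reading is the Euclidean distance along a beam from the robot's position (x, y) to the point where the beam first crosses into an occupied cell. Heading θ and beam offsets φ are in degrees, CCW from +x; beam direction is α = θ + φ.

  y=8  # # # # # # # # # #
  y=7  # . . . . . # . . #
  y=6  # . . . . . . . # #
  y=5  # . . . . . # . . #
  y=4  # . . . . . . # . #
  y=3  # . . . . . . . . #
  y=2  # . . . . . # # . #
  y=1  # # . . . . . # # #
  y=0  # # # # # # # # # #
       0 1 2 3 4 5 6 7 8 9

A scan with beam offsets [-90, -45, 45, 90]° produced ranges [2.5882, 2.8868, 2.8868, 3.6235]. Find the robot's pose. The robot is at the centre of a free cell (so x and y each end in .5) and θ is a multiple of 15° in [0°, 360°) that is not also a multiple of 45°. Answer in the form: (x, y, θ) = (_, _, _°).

(x, y, θ) = (3.5, 3.5, 285°)

Candidates: 47 free-cell centres × 16 headings = 752 poses. Raycast each; keep the one whose scan matches to 4 dp.
  (3.5, 5.5, 330°): beam 1 = 4.0415 ≠ 2.5882 ✗
  (7.5, 3.5, 345°): beam 1 = 0.5176 ≠ 2.5882 ✗
  (3.5, 7.5, 165°): beam 1 = 0.5176 ≠ 2.5882 ✗
  (5.5, 5.5, 60°): beam 1 = 0.5774 ≠ 2.5882 ✗
  …
  (3.5, 3.5, 285°): r_1=2.5882, r_2=2.8868, r_3=2.8868, r_4=3.6235 — all match ✓
Unique over the lattice → pose = (3.5, 3.5, 285°).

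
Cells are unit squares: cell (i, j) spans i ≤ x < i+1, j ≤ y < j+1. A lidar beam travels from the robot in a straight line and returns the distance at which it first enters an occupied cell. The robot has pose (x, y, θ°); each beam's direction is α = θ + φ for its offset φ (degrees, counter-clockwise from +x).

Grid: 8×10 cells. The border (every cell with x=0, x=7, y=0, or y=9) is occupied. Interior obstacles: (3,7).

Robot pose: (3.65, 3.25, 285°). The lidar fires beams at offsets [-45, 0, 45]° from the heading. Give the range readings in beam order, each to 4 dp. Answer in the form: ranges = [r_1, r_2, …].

beam 1: φ=-45°, α=240°
  dir = (cos 240°, sin 240°) = (-0.5000, -0.8660); from cell (3,3)
  next x-line at t=1.3000, next y-line at t=0.2887; Δt_x=2.0000, Δt_y=1.1547
    y: enter (3,2) at t=0.2887
    x: enter (2,2) at t=1.3000
    y: enter (2,1) at t=1.4434
    y: enter (2,0) at t=2.5981 ← occupied
  → r_1 = 2.5981
beam 2: φ=0°, α=285°
  dir = (cos 285°, sin 285°) = (0.2588, -0.9659); from cell (3,3)
  next x-line at t=1.3523, next y-line at t=0.2588; Δt_x=3.8637, Δt_y=1.0353
    y: enter (3,2) at t=0.2588
    y: enter (3,1) at t=1.2941
    x: enter (4,1) at t=1.3523
    y: enter (4,0) at t=2.3294 ← occupied
  → r_2 = 2.3294
beam 3: φ=45°, α=330°
  dir = (cos 330°, sin 330°) = (0.8660, -0.5000); from cell (3,3)
  next x-line at t=0.4041, next y-line at t=0.5000; Δt_x=1.1547, Δt_y=2.0000
    x: enter (4,3) at t=0.4041
    y: enter (4,2) at t=0.5000
    x: enter (5,2) at t=1.5588
    y: enter (5,1) at t=2.5000
    x: enter (6,1) at t=2.7135
    x: enter (7,1) at t=3.8682 ← occupied
  → r_3 = 3.8682

ranges = [2.5981, 2.3294, 3.8682]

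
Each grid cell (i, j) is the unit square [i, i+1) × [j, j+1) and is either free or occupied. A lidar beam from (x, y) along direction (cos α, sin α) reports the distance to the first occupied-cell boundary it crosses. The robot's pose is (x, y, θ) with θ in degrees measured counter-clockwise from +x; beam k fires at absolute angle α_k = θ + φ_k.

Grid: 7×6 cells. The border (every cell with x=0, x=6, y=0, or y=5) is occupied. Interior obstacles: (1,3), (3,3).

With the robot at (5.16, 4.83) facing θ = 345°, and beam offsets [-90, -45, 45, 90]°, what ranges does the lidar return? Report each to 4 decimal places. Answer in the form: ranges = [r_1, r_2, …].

ranges = [3.9651, 1.6800, 0.3400, 0.1760]

beam 1: φ=-90°, α=255°
  direction (-0.2588, -0.9659); cell (5,4); t to first gridline: x 0.6182, y 0.8593 (then +3.8637 / +1.0353)
    (4,4) via x @ 0.6182
    (4,3) via y @ 0.8593
    (4,2) via y @ 1.8946
    (4,1) via y @ 2.9298
    (4,0) via y @ 3.9651  # hit
  → r_1 = 3.9651
beam 2: φ=-45°, α=300°
  direction (0.5000, -0.8660); cell (5,4); t to first gridline: x 1.6800, y 0.9584 (then +2.0000 / +1.1547)
    (5,3) via y @ 0.9584
    (6,3) via x @ 1.6800  # hit
  → r_2 = 1.6800
beam 3: φ=45°, α=30°
  direction (0.8660, 0.5000); cell (5,4); t to first gridline: x 0.9699, y 0.3400 (then +1.1547 / +2.0000)
    (5,5) via y @ 0.3400  # hit
  → r_3 = 0.3400
beam 4: φ=90°, α=75°
  direction (0.2588, 0.9659); cell (5,4); t to first gridline: x 3.2455, y 0.1760 (then +3.8637 / +1.0353)
    (5,5) via y @ 0.1760  # hit
  → r_4 = 0.1760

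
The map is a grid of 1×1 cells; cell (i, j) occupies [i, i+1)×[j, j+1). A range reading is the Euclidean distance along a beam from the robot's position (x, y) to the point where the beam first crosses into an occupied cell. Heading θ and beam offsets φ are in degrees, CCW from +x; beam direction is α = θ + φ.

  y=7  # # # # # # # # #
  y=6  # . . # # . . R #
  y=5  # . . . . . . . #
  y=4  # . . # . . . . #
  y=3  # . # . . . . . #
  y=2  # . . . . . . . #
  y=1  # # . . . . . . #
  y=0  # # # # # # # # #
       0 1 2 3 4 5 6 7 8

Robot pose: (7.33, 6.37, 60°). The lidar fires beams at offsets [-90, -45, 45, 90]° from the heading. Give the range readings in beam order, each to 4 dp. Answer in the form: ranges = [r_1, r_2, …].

ranges = [0.7736, 0.6936, 0.6522, 1.2600]

beam 1: φ=-90°, α=330°
  dir = (cos 330°, sin 330°) = (0.8660, -0.5000); from cell (7,6)
  next x-line at t=0.7736, next y-line at t=0.7400; Δt_x=1.1547, Δt_y=2.0000
    y: enter (7,5) at t=0.7400
    x: enter (8,5) at t=0.7736 ← occupied
  → r_1 = 0.7736
beam 2: φ=-45°, α=15°
  dir = (cos 15°, sin 15°) = (0.9659, 0.2588); from cell (7,6)
  next x-line at t=0.6936, next y-line at t=2.4341; Δt_x=1.0353, Δt_y=3.8637
    x: enter (8,6) at t=0.6936 ← occupied
  → r_2 = 0.6936
beam 3: φ=45°, α=105°
  dir = (cos 105°, sin 105°) = (-0.2588, 0.9659); from cell (7,6)
  next x-line at t=1.2750, next y-line at t=0.6522; Δt_x=3.8637, Δt_y=1.0353
    y: enter (7,7) at t=0.6522 ← occupied
  → r_3 = 0.6522
beam 4: φ=90°, α=150°
  dir = (cos 150°, sin 150°) = (-0.8660, 0.5000); from cell (7,6)
  next x-line at t=0.3811, next y-line at t=1.2600; Δt_x=1.1547, Δt_y=2.0000
    x: enter (6,6) at t=0.3811
    y: enter (6,7) at t=1.2600 ← occupied
  → r_4 = 1.2600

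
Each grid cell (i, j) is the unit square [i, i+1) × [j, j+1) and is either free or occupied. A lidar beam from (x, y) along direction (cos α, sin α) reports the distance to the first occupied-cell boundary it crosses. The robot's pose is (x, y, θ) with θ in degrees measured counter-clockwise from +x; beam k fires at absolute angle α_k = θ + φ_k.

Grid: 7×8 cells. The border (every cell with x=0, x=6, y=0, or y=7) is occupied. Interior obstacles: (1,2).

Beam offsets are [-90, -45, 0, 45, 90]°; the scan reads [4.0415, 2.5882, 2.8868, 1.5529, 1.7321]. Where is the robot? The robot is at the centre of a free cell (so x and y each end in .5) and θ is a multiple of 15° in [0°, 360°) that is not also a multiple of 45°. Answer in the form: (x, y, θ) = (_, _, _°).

The pose lattice has 29·16 = 464 candidates. Test each by forward raycasting.
  (3.5, 2.5, 150°): beam 1 = 5.0000 ≠ 4.0415 ✗
  (4.5, 1.5, 300°): beam 1 = 1.0000 ≠ 4.0415 ✗
  (3.5, 6.5, 345°): beam 1 = 5.6940 ≠ 4.0415 ✗
  (4.5, 2.5, 60°): beam 1 = 1.7321 ≠ 4.0415 ✗
  …
  (2.5, 4.5, 120°): r_1=4.0415, r_2=2.5882, r_3=2.8868, r_4=1.5529, r_5=1.7321 — all match ✓
No second candidate reproduces the full scan.

(x, y, θ) = (2.5, 4.5, 120°)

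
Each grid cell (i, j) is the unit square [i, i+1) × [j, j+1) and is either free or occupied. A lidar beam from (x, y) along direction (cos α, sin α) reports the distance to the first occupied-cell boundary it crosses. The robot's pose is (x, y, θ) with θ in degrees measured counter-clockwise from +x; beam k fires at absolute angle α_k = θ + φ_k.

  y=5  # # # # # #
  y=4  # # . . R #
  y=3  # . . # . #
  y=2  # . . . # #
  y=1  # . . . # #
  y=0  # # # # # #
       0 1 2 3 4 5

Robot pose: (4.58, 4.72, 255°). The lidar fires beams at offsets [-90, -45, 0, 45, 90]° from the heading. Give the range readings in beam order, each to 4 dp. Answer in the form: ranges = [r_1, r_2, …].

beam 1: φ=-90°, α=165°
  direction (-0.9659, 0.2588); cell (4,4); t to first gridline: x 0.6005, y 1.0818 (then +1.0353 / +3.8637)
    (3,4) via x @ 0.6005
    (3,5) via y @ 1.0818  # hit
  → r_1 = 1.0818
beam 2: φ=-45°, α=210°
  direction (-0.8660, -0.5000); cell (4,4); t to first gridline: x 0.6697, y 1.4400 (then +1.1547 / +2.0000)
    (3,4) via x @ 0.6697
    (3,3) via y @ 1.4400  # hit
  → r_2 = 1.4400
beam 3: φ=0°, α=255°
  direction (-0.2588, -0.9659); cell (4,4); t to first gridline: x 2.2409, y 0.7454 (then +3.8637 / +1.0353)
    (4,3) via y @ 0.7454
    (4,2) via y @ 1.7807  # hit
  → r_3 = 1.7807
beam 4: φ=45°, α=300°
  direction (0.5000, -0.8660); cell (4,4); t to first gridline: x 0.8400, y 0.8314 (then +2.0000 / +1.1547)
    (4,3) via y @ 0.8314
    (5,3) via x @ 0.8400  # hit
  → r_4 = 0.8400
beam 5: φ=90°, α=345°
  direction (0.9659, -0.2588); cell (4,4); t to first gridline: x 0.4348, y 2.7819 (then +1.0353 / +3.8637)
    (5,4) via x @ 0.4348  # hit
  → r_5 = 0.4348

ranges = [1.0818, 1.4400, 1.7807, 0.8400, 0.4348]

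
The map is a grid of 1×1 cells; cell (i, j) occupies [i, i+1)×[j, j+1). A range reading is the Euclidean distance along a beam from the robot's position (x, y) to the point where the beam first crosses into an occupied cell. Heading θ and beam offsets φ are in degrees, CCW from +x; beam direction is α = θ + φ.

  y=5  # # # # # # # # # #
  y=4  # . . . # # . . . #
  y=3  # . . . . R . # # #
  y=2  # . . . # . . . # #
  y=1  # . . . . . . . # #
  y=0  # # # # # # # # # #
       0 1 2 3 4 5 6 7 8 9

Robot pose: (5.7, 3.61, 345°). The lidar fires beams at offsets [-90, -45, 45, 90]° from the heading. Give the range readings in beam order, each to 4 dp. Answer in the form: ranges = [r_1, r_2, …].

ranges = [2.7021, 3.0138, 2.7800, 0.4038]

beam 1: φ=-90°, α=255°
  cosα=-0.2588 sinα=-0.9659 | (5,3) | tMaxX 2.7046 tMaxY 0.6315 | tΔX 3.8637 tΔY 1.0353
    t=0.6315 [y] (5,2)
    t=1.6668 [y] (5,1)
    t=2.7021 [y] (5,0) — stop
  → r_1 = 2.7021
beam 2: φ=-45°, α=300°
  cosα=0.5000 sinα=-0.8660 | (5,3) | tMaxX 0.6000 tMaxY 0.7044 | tΔX 2.0000 tΔY 1.1547
    t=0.6000 [x] (6,3)
    t=0.7044 [y] (6,2)
    t=1.8591 [y] (6,1)
    t=2.6000 [x] (7,1)
    t=3.0138 [y] (7,0) — stop
  → r_2 = 3.0138
beam 3: φ=45°, α=30°
  cosα=0.8660 sinα=0.5000 | (5,3) | tMaxX 0.3464 tMaxY 0.7800 | tΔX 1.1547 tΔY 2.0000
    t=0.3464 [x] (6,3)
    t=0.7800 [y] (6,4)
    t=1.5011 [x] (7,4)
    t=2.6558 [x] (8,4)
    t=2.7800 [y] (8,5) — stop
  → r_3 = 2.7800
beam 4: φ=90°, α=75°
  cosα=0.2588 sinα=0.9659 | (5,3) | tMaxX 1.1591 tMaxY 0.4038 | tΔX 3.8637 tΔY 1.0353
    t=0.4038 [y] (5,4) — stop
  → r_4 = 0.4038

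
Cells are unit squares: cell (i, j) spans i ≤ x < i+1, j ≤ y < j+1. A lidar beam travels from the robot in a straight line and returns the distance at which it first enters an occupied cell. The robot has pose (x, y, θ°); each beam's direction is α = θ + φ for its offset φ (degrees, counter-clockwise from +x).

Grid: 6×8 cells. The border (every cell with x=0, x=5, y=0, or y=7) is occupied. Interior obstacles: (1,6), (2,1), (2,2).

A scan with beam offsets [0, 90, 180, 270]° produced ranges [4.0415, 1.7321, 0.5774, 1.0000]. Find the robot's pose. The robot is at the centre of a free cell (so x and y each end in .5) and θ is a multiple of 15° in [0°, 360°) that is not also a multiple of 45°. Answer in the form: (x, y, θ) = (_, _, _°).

(x, y, θ) = (4.5, 2.5, 150°)

Enumerate (i+0.5, j+0.5, θ) over the 21 free cells and 16 admissible headings. For each, cast all 4 beams and compare to the given ranges.
  (2.5, 4.5, 210°): beam 1 = 1.7321 ≠ 4.0415 ✗
  (1.5, 2.5, 60°): beam 1 = 5.1962 ≠ 4.0415 ✗
  (1.5, 3.5, 165°): beam 1 = 0.5176 ≠ 4.0415 ✗
  (3.5, 2.5, 150°): beam 1 = 0.5774 ≠ 4.0415 ✗
  (2.5, 5.5, 165°): beam 1 = 1.5529 ≠ 4.0415 ✗
  …
  (4.5, 2.5, 150°): r_1=4.0415, r_2=1.7321, r_3=0.5774, r_4=1.0000 — all match ✓
Only this pose fits every beam.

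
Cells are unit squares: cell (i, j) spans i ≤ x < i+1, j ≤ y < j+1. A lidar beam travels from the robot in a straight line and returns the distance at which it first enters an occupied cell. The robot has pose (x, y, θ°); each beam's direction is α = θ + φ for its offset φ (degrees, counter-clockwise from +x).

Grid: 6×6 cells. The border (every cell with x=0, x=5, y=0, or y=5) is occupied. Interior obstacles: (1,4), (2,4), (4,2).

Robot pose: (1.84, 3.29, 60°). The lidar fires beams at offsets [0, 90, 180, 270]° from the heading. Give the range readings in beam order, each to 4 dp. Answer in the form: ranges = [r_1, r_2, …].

ranges = [0.8198, 0.9699, 1.6800, 2.4942]

beam 1: φ=0°, α=60°
  direction (0.5000, 0.8660); cell (1,3); t to first gridline: x 0.3200, y 0.8198 (then +2.0000 / +1.1547)
    (2,3) via x @ 0.3200
    (2,4) via y @ 0.8198  # hit
  → r_1 = 0.8198
beam 2: φ=90°, α=150°
  direction (-0.8660, 0.5000); cell (1,3); t to first gridline: x 0.9699, y 1.4200 (then +1.1547 / +2.0000)
    (0,3) via x @ 0.9699  # hit
  → r_2 = 0.9699
beam 3: φ=180°, α=240°
  direction (-0.5000, -0.8660); cell (1,3); t to first gridline: x 1.6800, y 0.3349 (then +2.0000 / +1.1547)
    (1,2) via y @ 0.3349
    (1,1) via y @ 1.4896
    (0,1) via x @ 1.6800  # hit
  → r_3 = 1.6800
beam 4: φ=270°, α=330°
  direction (0.8660, -0.5000); cell (1,3); t to first gridline: x 0.1848, y 0.5800 (then +1.1547 / +2.0000)
    (2,3) via x @ 0.1848
    (2,2) via y @ 0.5800
    (3,2) via x @ 1.3395
    (4,2) via x @ 2.4942  # hit
  → r_4 = 2.4942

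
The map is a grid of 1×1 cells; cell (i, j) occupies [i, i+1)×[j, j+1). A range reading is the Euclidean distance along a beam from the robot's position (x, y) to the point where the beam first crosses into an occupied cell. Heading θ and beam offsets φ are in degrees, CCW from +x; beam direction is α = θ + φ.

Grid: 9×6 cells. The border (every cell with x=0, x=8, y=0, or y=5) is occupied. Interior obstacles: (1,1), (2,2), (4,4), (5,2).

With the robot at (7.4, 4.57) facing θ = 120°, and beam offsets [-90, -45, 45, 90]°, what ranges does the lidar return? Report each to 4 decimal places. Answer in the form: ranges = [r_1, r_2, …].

ranges = [0.6928, 0.4452, 1.6614, 5.0807]

beam 1: φ=-90°, α=30°
  d=(0.8660,0.5000)  start (7,4)  tX=0.6928 tY=0.8600  stride 1/|dx|=1.1547 1/|dy|=2.0000
    cross x-line → (8,4), t=0.6928 (wall)
  → r_1 = 0.6928
beam 2: φ=-45°, α=75°
  d=(0.2588,0.9659)  start (7,4)  tX=2.3182 tY=0.4452  stride 1/|dx|=3.8637 1/|dy|=1.0353
    cross y-line → (7,5), t=0.4452 (wall)
  → r_2 = 0.4452
beam 3: φ=45°, α=165°
  d=(-0.9659,0.2588)  start (7,4)  tX=0.4141 tY=1.6614  stride 1/|dx|=1.0353 1/|dy|=3.8637
    cross x-line → (6,4), t=0.4141
    cross x-line → (5,4), t=1.4494
    cross y-line → (5,5), t=1.6614 (wall)
  → r_3 = 1.6614
beam 4: φ=90°, α=210°
  d=(-0.8660,-0.5000)  start (7,4)  tX=0.4619 tY=1.1400  stride 1/|dx|=1.1547 1/|dy|=2.0000
    cross x-line → (6,4), t=0.4619
    cross y-line → (6,3), t=1.1400
    cross x-line → (5,3), t=1.6166
    cross x-line → (4,3), t=2.7713
    cross y-line → (4,2), t=3.1400
    cross x-line → (3,2), t=3.9260
    cross x-line → (2,2), t=5.0807 (wall)
  → r_4 = 5.0807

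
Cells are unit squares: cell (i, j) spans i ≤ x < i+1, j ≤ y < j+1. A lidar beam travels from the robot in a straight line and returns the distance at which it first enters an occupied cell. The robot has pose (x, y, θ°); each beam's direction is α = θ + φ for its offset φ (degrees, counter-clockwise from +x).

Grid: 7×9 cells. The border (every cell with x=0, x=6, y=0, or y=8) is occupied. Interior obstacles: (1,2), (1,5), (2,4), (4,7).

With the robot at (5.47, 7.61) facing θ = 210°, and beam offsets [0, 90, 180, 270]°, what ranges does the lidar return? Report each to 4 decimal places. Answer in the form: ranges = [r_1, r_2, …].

beam 1: φ=0°, α=210°
  direction (-0.8660, -0.5000); cell (5,7); t to first gridline: x 0.5427, y 1.2200 (then +1.1547 / +2.0000)
    (4,7) via x @ 0.5427  # hit
  → r_1 = 0.5427
beam 2: φ=90°, α=300°
  direction (0.5000, -0.8660); cell (5,7); t to first gridline: x 1.0600, y 0.7044 (then +2.0000 / +1.1547)
    (5,6) via y @ 0.7044
    (6,6) via x @ 1.0600  # hit
  → r_2 = 1.0600
beam 3: φ=180°, α=30°
  direction (0.8660, 0.5000); cell (5,7); t to first gridline: x 0.6120, y 0.7800 (then +1.1547 / +2.0000)
    (6,7) via x @ 0.6120  # hit
  → r_3 = 0.6120
beam 4: φ=270°, α=120°
  direction (-0.5000, 0.8660); cell (5,7); t to first gridline: x 0.9400, y 0.4503 (then +2.0000 / +1.1547)
    (5,8) via y @ 0.4503  # hit
  → r_4 = 0.4503

ranges = [0.5427, 1.0600, 0.6120, 0.4503]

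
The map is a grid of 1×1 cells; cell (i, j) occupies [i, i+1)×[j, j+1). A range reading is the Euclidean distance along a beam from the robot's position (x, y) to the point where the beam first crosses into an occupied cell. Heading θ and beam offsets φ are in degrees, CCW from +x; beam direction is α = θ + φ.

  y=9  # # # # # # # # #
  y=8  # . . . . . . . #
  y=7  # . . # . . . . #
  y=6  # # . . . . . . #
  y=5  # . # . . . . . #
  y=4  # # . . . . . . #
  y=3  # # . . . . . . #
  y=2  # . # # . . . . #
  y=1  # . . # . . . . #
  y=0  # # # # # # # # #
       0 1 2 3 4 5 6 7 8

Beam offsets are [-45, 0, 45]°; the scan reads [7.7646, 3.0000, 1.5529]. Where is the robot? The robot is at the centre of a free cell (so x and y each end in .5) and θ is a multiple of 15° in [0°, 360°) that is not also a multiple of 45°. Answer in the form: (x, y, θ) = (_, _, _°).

(x, y, θ) = (6.5, 8.5, 300°)

Enumerate (i+0.5, j+0.5, θ) over the 48 free cells and 16 admissible headings. For each, cast all 3 beams and compare to the given ranges.
  (6.5, 4.5, 300°): beam 1 = 3.6235 ≠ 7.7646 ✗
  (5.5, 6.5, 165°): beam 1 = 2.8868 ≠ 7.7646 ✗
  (7.5, 5.5, 165°): beam 1 = 4.0415 ≠ 7.7646 ✗
  …
  (6.5, 8.5, 300°): r_1=7.7646, r_2=3.0000, r_3=1.5529 — all match ✓
No second candidate reproduces the full scan.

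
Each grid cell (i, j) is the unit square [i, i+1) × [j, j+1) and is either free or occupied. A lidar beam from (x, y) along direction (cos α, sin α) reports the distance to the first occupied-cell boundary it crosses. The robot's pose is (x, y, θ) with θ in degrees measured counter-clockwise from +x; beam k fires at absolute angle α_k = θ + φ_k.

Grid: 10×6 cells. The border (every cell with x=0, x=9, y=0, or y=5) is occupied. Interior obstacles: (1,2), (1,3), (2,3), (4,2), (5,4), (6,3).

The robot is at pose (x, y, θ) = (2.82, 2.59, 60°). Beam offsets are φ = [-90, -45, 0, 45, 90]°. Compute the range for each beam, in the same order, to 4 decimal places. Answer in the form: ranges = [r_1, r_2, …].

beam 1: φ=-90°, α=330°
  d=(0.8660,-0.5000)  start (2,2)  tX=0.2078 tY=1.1800  stride 1/|dx|=1.1547 1/|dy|=2.0000
    cross x-line → (3,2), t=0.2078
    cross y-line → (3,1), t=1.1800
    cross x-line → (4,1), t=1.3625
    cross x-line → (5,1), t=2.5172
    cross y-line → (5,0), t=3.1800 (wall)
  → r_1 = 3.1800
beam 2: φ=-45°, α=15°
  d=(0.9659,0.2588)  start (2,2)  tX=0.1863 tY=1.5841  stride 1/|dx|=1.0353 1/|dy|=3.8637
    cross x-line → (3,2), t=0.1863
    cross x-line → (4,2), t=1.2216 (wall)
  → r_2 = 1.2216
beam 3: φ=0°, α=60°
  d=(0.5000,0.8660)  start (2,2)  tX=0.3600 tY=0.4734  stride 1/|dx|=2.0000 1/|dy|=1.1547
    cross x-line → (3,2), t=0.3600
    cross y-line → (3,3), t=0.4734
    cross y-line → (3,4), t=1.6281
    cross x-line → (4,4), t=2.3600
    cross y-line → (4,5), t=2.7828 (wall)
  → r_3 = 2.7828
beam 4: φ=45°, α=105°
  d=(-0.2588,0.9659)  start (2,2)  tX=3.1682 tY=0.4245  stride 1/|dx|=3.8637 1/|dy|=1.0353
    cross y-line → (2,3), t=0.4245 (wall)
  → r_4 = 0.4245
beam 5: φ=90°, α=150°
  d=(-0.8660,0.5000)  start (2,2)  tX=0.9469 tY=0.8200  stride 1/|dx|=1.1547 1/|dy|=2.0000
    cross y-line → (2,3), t=0.8200 (wall)
  → r_5 = 0.8200

ranges = [3.1800, 1.2216, 2.7828, 0.4245, 0.8200]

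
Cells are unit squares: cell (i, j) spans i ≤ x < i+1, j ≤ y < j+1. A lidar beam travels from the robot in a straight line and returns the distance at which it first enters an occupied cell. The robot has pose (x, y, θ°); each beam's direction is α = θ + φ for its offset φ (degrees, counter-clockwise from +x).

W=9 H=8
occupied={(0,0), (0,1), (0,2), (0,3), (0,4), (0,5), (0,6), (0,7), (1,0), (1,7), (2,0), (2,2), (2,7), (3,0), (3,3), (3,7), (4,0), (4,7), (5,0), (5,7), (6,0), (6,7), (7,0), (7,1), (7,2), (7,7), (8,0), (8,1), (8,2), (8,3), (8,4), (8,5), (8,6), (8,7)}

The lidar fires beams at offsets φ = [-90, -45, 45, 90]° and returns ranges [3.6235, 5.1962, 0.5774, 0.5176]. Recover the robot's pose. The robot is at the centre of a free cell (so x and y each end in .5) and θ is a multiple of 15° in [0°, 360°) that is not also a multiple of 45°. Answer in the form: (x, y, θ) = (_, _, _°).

Enumerate (i+0.5, j+0.5, θ) over the 38 free cells and 16 admissible headings. For each, cast all 4 beams and compare to the given ranges.
  (1.5, 4.5, 285°): beam 1 = 0.5176 ≠ 3.6235 ✗
  (7.5, 6.5, 330°): beam 1 = 6.3509 ≠ 3.6235 ✗
  (1.5, 1.5, 15°): beam 1 = 0.5176 ≠ 3.6235 ✗
  …
  (3.5, 2.5, 75°): r_1=3.6235, r_2=5.1962, r_3=0.5774, r_4=0.5176 — all match ✓
Only this pose fits every beam.

(x, y, θ) = (3.5, 2.5, 75°)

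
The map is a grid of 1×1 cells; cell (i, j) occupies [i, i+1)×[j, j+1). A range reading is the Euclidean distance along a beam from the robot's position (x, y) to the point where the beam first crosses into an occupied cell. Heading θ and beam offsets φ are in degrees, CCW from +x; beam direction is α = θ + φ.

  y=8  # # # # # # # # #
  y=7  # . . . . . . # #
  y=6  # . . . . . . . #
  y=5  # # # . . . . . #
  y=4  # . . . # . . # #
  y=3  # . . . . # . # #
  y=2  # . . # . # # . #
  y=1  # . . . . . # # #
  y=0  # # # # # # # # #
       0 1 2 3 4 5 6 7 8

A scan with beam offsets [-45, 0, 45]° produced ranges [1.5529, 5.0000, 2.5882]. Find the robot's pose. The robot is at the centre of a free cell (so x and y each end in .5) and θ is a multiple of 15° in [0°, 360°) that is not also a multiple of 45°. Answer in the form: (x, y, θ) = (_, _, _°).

(x, y, θ) = (7.5, 5.5, 150°)

Enumerate (i+0.5, j+0.5, θ) over the 37 free cells and 16 admissible headings. For each, cast all 3 beams and compare to the given ranges.
  (3.5, 5.5, 30°): beam 1 = 3.6235 ≠ 1.5529 ✗
  (5.5, 5.5, 30°): beam 1 = 1.9319 ≠ 1.5529 ✗
  (2.5, 4.5, 75°): beam 1 = 5.1962 ≠ 1.5529 ✗
  (2.5, 6.5, 165°): beam 1 = 1.7321 ≠ 1.5529 ✗
  …
  (7.5, 5.5, 150°): r_1=1.5529, r_2=5.0000, r_3=2.5882 — all match ✓
Unique over the lattice → pose = (7.5, 5.5, 150°).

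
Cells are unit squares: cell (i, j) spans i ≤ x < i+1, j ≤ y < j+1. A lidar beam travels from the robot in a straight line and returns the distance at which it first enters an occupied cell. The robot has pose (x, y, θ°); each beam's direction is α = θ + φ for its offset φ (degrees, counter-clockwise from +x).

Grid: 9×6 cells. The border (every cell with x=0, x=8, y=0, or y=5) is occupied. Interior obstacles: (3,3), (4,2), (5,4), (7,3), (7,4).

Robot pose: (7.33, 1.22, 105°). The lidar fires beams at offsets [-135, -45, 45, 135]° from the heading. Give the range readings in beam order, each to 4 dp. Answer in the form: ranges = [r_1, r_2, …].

beam 1: φ=-135°, α=330°
  direction (0.8660, -0.5000); cell (7,1); t to first gridline: x 0.7736, y 0.4400 (then +1.1547 / +2.0000)
    (7,0) via y @ 0.4400  # hit
  → r_1 = 0.4400
beam 2: φ=-45°, α=60°
  direction (0.5000, 0.8660); cell (7,1); t to first gridline: x 1.3400, y 0.9007 (then +2.0000 / +1.1547)
    (7,2) via y @ 0.9007
    (8,2) via x @ 1.3400  # hit
  → r_2 = 1.3400
beam 3: φ=45°, α=150°
  direction (-0.8660, 0.5000); cell (7,1); t to first gridline: x 0.3811, y 1.5600 (then +1.1547 / +2.0000)
    (6,1) via x @ 0.3811
    (5,1) via x @ 1.5358
    (5,2) via y @ 1.5600
    (4,2) via x @ 2.6905  # hit
  → r_3 = 2.6905
beam 4: φ=135°, α=240°
  direction (-0.5000, -0.8660); cell (7,1); t to first gridline: x 0.6600, y 0.2540 (then +2.0000 / +1.1547)
    (7,0) via y @ 0.2540  # hit
  → r_4 = 0.2540

ranges = [0.4400, 1.3400, 2.6905, 0.2540]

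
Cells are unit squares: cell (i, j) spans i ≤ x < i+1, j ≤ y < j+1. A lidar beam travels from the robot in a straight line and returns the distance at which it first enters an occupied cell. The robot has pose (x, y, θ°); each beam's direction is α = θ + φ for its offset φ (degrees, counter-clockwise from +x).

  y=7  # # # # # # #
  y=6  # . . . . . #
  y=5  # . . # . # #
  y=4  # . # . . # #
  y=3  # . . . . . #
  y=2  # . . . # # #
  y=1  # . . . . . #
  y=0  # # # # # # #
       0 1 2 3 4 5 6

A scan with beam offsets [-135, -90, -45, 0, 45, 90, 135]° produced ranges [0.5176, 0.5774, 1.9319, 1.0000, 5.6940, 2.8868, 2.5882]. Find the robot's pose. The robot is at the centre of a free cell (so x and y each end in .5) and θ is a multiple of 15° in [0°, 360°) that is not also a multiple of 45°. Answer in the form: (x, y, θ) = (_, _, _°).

Enumerate (i+0.5, j+0.5, θ) over the 24 free cells and 16 admissible headings. For each, cast all 7 beams and compare to the given ranges.
  (2.5, 2.5, 120°): beam 1 = 1.5529 ≠ 0.5176 ✗
  (1.5, 6.5, 240°): beam 3 = 0.5176 ≠ 1.9319 ✗
  (1.5, 1.5, 120°): beam 1 = 1.9319 ≠ 0.5176 ✗
  …
  (3.5, 1.5, 30°): r_1=0.5176, r_2=0.5774, r_3=1.9319, r_4=1.0000, r_5=5.6940, r_6=2.8868, r_7=2.5882 — all match ✓
Only this pose fits every beam.

(x, y, θ) = (3.5, 1.5, 30°)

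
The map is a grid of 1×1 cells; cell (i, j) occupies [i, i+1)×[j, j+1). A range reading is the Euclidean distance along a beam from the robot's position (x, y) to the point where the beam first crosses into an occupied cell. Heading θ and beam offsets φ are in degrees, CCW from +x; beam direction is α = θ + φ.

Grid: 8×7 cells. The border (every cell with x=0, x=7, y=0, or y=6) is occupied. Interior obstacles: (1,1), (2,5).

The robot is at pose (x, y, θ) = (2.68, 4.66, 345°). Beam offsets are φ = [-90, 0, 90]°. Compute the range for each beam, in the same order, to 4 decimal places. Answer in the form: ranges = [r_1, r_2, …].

beam 1: φ=-90°, α=255°
  cosα=-0.2588 sinα=-0.9659 | (2,4) | tMaxX 2.6273 tMaxY 0.6833 | tΔX 3.8637 tΔY 1.0353
    t=0.6833 [y] (2,3)
    t=1.7186 [y] (2,2)
    t=2.6273 [x] (1,2)
    t=2.7538 [y] (1,1) — stop
  → r_1 = 2.7538
beam 2: φ=0°, α=345°
  cosα=0.9659 sinα=-0.2588 | (2,4) | tMaxX 0.3313 tMaxY 2.5500 | tΔX 1.0353 tΔY 3.8637
    t=0.3313 [x] (3,4)
    t=1.3666 [x] (4,4)
    t=2.4018 [x] (5,4)
    t=2.5500 [y] (5,3)
    t=3.4371 [x] (6,3)
    t=4.4724 [x] (7,3) — stop
  → r_2 = 4.4724
beam 3: φ=90°, α=75°
  cosα=0.2588 sinα=0.9659 | (2,4) | tMaxX 1.2364 tMaxY 0.3520 | tΔX 3.8637 tΔY 1.0353
    t=0.3520 [y] (2,5) — stop
  → r_3 = 0.3520

ranges = [2.7538, 4.4724, 0.3520]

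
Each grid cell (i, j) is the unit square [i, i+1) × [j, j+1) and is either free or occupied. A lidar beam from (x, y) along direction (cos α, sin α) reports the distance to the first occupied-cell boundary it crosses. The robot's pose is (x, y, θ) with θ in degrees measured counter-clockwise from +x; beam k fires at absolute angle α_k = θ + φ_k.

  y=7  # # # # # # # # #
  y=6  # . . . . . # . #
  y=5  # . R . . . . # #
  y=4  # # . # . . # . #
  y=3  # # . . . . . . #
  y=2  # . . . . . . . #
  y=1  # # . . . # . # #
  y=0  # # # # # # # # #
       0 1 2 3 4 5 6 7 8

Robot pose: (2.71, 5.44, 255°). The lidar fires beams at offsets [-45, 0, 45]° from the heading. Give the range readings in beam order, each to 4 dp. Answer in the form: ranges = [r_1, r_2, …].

ranges = [0.8800, 3.5614, 0.5800]

beam 1: φ=-45°, α=210°
  direction (-0.8660, -0.5000); cell (2,5); t to first gridline: x 0.8198, y 0.8800 (then +1.1547 / +2.0000)
    (1,5) via x @ 0.8198
    (1,4) via y @ 0.8800  # hit
  → r_1 = 0.8800
beam 2: φ=0°, α=255°
  direction (-0.2588, -0.9659); cell (2,5); t to first gridline: x 2.7432, y 0.4555 (then +3.8637 / +1.0353)
    (2,4) via y @ 0.4555
    (2,3) via y @ 1.4908
    (2,2) via y @ 2.5261
    (1,2) via x @ 2.7432
    (1,1) via y @ 3.5614  # hit
  → r_2 = 3.5614
beam 3: φ=45°, α=300°
  direction (0.5000, -0.8660); cell (2,5); t to first gridline: x 0.5800, y 0.5081 (then +2.0000 / +1.1547)
    (2,4) via y @ 0.5081
    (3,4) via x @ 0.5800  # hit
  → r_3 = 0.5800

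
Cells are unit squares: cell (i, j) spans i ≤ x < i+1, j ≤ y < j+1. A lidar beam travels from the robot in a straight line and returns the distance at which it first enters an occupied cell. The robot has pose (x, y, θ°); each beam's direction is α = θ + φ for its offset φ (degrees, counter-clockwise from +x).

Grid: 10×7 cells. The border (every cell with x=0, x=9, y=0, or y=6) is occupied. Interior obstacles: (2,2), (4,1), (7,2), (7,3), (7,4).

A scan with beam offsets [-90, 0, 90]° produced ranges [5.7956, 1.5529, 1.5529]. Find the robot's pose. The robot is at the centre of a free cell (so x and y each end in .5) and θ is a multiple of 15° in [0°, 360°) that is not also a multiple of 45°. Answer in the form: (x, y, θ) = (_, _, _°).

(x, y, θ) = (2.5, 4.5, 105°)

The pose lattice has 35·16 = 560 candidates. Test each by forward raycasting.
  (5.5, 2.5, 330°): beam 1 = 1.0000 ≠ 5.7956 ✗
  (8.5, 1.5, 195°): beam 1 = 1.9319 ≠ 5.7956 ✗
  (3.5, 1.5, 210°): beam 1 = 1.0000 ≠ 5.7956 ✗
  (5.5, 4.5, 255°): beam 1 = 4.6587 ≠ 5.7956 ✗
  …
  (2.5, 4.5, 105°): r_1=5.7956, r_2=1.5529, r_3=1.5529 — all match ✓
Unique over the lattice → pose = (2.5, 4.5, 105°).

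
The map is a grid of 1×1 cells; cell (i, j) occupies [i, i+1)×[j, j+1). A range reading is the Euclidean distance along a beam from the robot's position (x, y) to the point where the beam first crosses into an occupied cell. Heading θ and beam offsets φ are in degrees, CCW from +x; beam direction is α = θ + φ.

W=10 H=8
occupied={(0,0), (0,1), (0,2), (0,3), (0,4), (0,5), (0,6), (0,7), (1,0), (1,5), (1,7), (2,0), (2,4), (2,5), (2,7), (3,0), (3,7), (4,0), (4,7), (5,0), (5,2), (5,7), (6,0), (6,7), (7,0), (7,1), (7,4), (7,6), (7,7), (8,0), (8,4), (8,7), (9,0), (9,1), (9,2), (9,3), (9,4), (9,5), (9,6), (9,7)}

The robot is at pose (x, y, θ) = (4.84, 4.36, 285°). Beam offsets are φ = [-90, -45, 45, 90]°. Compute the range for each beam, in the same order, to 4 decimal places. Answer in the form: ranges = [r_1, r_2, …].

ranges = [3.9755, 3.8798, 4.8036, 2.2362]

beam 1: φ=-90°, α=195°
  cosα=-0.9659 sinα=-0.2588 | (4,4) | tMaxX 0.8696 tMaxY 1.3909 | tΔX 1.0353 tΔY 3.8637
    t=0.8696 [x] (3,4)
    t=1.3909 [y] (3,3)
    t=1.9049 [x] (2,3)
    t=2.9402 [x] (1,3)
    t=3.9755 [x] (0,3) — stop
  → r_1 = 3.9755
beam 2: φ=-45°, α=240°
  cosα=-0.5000 sinα=-0.8660 | (4,4) | tMaxX 1.6800 tMaxY 0.4157 | tΔX 2.0000 tΔY 1.1547
    t=0.4157 [y] (4,3)
    t=1.5704 [y] (4,2)
    t=1.6800 [x] (3,2)
    t=2.7251 [y] (3,1)
    t=3.6800 [x] (2,1)
    t=3.8798 [y] (2,0) — stop
  → r_2 = 3.8798
beam 3: φ=45°, α=330°
  cosα=0.8660 sinα=-0.5000 | (4,4) | tMaxX 0.1848 tMaxY 0.7200 | tΔX 1.1547 tΔY 2.0000
    t=0.1848 [x] (5,4)
    t=0.7200 [y] (5,3)
    t=1.3395 [x] (6,3)
    t=2.4942 [x] (7,3)
    t=2.7200 [y] (7,2)
    t=3.6489 [x] (8,2)
    t=4.7200 [y] (8,1)
    t=4.8036 [x] (9,1) — stop
  → r_3 = 4.8036
beam 4: φ=90°, α=15°
  cosα=0.9659 sinα=0.2588 | (4,4) | tMaxX 0.1656 tMaxY 2.4728 | tΔX 1.0353 tΔY 3.8637
    t=0.1656 [x] (5,4)
    t=1.2009 [x] (6,4)
    t=2.2362 [x] (7,4) — stop
  → r_4 = 2.2362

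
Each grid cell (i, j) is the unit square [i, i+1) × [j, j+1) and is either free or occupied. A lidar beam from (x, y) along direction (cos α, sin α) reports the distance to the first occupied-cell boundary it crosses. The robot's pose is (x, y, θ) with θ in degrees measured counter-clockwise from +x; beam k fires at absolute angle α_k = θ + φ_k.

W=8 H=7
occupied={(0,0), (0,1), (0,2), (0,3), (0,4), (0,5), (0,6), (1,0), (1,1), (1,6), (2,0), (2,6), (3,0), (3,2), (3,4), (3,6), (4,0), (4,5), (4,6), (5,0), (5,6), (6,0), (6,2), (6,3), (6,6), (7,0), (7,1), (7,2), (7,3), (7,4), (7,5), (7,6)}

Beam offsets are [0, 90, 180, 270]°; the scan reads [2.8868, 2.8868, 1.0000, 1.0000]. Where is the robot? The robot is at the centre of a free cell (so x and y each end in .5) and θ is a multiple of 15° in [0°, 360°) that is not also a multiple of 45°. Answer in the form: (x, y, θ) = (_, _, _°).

Enumerate (i+0.5, j+0.5, θ) over the 24 free cells and 16 admissible headings. For each, cast all 4 beams and compare to the given ranges.
  (1.5, 3.5, 150°): beam 1 = 0.5774 ≠ 2.8868 ✗
  (6.5, 5.5, 255°): beam 1 = 1.5529 ≠ 2.8868 ✗
  (5.5, 5.5, 345°): beam 1 = 1.5529 ≠ 2.8868 ✗
  (5.5, 1.5, 150°): beam 1 = 1.7321 ≠ 2.8868 ✗
  …
  (4.5, 3.5, 300°): r_1=2.8868, r_2=2.8868, r_3=1.0000, r_4=1.0000 — all match ✓
Only this pose fits every beam.

(x, y, θ) = (4.5, 3.5, 300°)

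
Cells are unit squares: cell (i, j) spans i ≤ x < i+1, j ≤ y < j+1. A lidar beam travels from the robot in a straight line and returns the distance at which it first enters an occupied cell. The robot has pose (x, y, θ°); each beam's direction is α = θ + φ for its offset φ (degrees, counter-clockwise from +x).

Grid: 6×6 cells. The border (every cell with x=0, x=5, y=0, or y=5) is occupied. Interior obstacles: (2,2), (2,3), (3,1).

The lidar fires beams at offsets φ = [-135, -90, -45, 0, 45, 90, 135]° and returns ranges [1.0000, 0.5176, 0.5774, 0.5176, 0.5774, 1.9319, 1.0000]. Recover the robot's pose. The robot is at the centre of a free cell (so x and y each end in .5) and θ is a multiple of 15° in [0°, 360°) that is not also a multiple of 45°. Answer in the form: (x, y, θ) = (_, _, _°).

The pose lattice has 13·16 = 208 candidates. Test each by forward raycasting.
  (3.5, 4.5, 105°): beam 1 = 1.7321 ≠ 1.0000 ✗
  (1.5, 2.5, 330°): beam 1 = 0.5176 ≠ 1.0000 ✗
  (2.5, 1.5, 120°): beam 1 = 0.5176 ≠ 1.0000 ✗
  …
  (1.5, 4.5, 165°): r_1=1.0000, r_2=0.5176, r_3=0.5774, r_4=0.5176, r_5=0.5774, r_6=1.9319, r_7=1.0000 — all match ✓
No second candidate reproduces the full scan.

(x, y, θ) = (1.5, 4.5, 165°)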